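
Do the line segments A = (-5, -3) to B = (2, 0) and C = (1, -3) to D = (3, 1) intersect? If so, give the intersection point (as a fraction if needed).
No (intersection of containing lines falls outside at least one segment)

Parametrize and solve: t = 12/11, s = 9/11. At least one of these is outside [0, 1], so the segments do not intersect.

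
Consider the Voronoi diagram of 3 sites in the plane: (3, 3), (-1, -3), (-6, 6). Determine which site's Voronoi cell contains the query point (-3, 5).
Nearest site = (-6, 6)

The Voronoi cell of site s contains exactly those query points closer to s than to any other site. Compute squared distances from q = (-3, 5) to each site:
  (-6 − -3)² + (6 − 5)² = 10
  (3 − -3)² + (3 − 5)² = 40
  (-1 − -3)² + (-3 − 5)² = 68
Minimum is attained by (-6, 6), so q lies in its Voronoi cell.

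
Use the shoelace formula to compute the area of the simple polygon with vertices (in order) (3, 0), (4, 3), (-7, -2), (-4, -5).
Area = 32

Shoelace formula: Area = (1/2) |Σ_i (x_i · y_{i+1} − x_{i+1} · y_i)| (indices mod n). Compute each cross term:
  (3)(3) − (4)(0) = 9
  (4)(-2) − (-7)(3) = 13
  (-7)(-5) − (-4)(-2) = 27
  (-4)(0) − (3)(-5) = 15
Sum = 64, so (signed) Area = 64/2 = 32, |Area| = 32.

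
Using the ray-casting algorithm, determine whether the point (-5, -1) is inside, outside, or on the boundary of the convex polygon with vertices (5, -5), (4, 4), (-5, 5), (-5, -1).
The point (-5, -1) lies on the polygon boundary

Boundary check: the query satisfies the collinearity and bounding-box conditions for some polygon edge, so it lies exactly on the boundary.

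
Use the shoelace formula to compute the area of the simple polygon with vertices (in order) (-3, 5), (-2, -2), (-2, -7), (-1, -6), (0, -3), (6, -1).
Area = 79/2

Shoelace formula: Area = (1/2) |Σ_i (x_i · y_{i+1} − x_{i+1} · y_i)| (indices mod n). Compute each cross term:
  (-3)(-2) − (-2)(5) = 16
  (-2)(-7) − (-2)(-2) = 10
  (-2)(-6) − (-1)(-7) = 5
  (-1)(-3) − (0)(-6) = 3
  (0)(-1) − (6)(-3) = 18
  (6)(5) − (-3)(-1) = 27
Sum = 79, so (signed) Area = 79/2 = 79/2, |Area| = 79/2.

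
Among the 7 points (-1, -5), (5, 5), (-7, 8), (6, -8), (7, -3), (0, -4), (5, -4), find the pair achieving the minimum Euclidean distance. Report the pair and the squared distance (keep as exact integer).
Pair = ((-1, -5), (0, -4)); squared distance = 2

Compute all C(7, 2) = 21 pairwise squared distances (x_i − x_j)² + (y_i − y_j)². The minimum is 2, attained by the pair ((-1, -5), (0, -4)).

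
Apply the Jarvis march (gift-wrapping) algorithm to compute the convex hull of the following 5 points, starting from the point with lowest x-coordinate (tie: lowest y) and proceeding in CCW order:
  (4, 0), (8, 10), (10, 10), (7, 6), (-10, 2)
Hull (CCW) = [(-10, 2), (4, 0), (10, 10), (8, 10)]

Jarvis march: at each step, from the current hull vertex p, select the next vertex q as the point such that every other point lies strictly to the left of (or on) the directed line p → q. (Equivalently: for every other point r, the cross product (q − p) × (r − p) ≥ 0.)
Starting point (lowest x, tie lowest y): (-10, 2). Wrap until returning to start. Resulting hull: (-10, 2), (4, 0), (10, 10), (8, 10).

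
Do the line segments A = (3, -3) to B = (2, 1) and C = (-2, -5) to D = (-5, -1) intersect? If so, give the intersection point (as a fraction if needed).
No (intersection of containing lines falls outside at least one segment)

Parametrize and solve: t = -13/4, s = -11/4. At least one of these is outside [0, 1], so the segments do not intersect.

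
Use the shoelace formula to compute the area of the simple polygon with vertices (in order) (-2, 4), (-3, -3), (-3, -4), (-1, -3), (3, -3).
Area = 22

Shoelace formula: Area = (1/2) |Σ_i (x_i · y_{i+1} − x_{i+1} · y_i)| (indices mod n). Compute each cross term:
  (-2)(-3) − (-3)(4) = 18
  (-3)(-4) − (-3)(-3) = 3
  (-3)(-3) − (-1)(-4) = 5
  (-1)(-3) − (3)(-3) = 12
  (3)(4) − (-2)(-3) = 6
Sum = 44, so (signed) Area = 44/2 = 22, |Area| = 22.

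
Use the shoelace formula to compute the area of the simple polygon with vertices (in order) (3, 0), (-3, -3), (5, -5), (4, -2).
Area = 37/2

Shoelace formula: Area = (1/2) |Σ_i (x_i · y_{i+1} − x_{i+1} · y_i)| (indices mod n). Compute each cross term:
  (3)(-3) − (-3)(0) = -9
  (-3)(-5) − (5)(-3) = 30
  (5)(-2) − (4)(-5) = 10
  (4)(0) − (3)(-2) = 6
Sum = 37, so (signed) Area = 37/2 = 37/2, |Area| = 37/2.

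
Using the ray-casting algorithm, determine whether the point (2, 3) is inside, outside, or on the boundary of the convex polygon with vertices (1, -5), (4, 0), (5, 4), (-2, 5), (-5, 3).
The point (2, 3) lies strictly inside the polygon

Cast a horizontal ray to the right from the query point and count how many polygon edges it crosses (each edge strictly once or zero times, handled with the usual half-open convention). 
Parity of crossings → odd ⇒ inside.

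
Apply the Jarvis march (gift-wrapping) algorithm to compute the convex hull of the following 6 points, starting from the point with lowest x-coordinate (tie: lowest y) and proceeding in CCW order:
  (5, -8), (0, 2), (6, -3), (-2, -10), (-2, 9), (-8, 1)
Hull (CCW) = [(-8, 1), (-2, -10), (5, -8), (6, -3), (-2, 9)]

Jarvis march: at each step, from the current hull vertex p, select the next vertex q as the point such that every other point lies strictly to the left of (or on) the directed line p → q. (Equivalently: for every other point r, the cross product (q − p) × (r − p) ≥ 0.)
Starting point (lowest x, tie lowest y): (-8, 1). Wrap until returning to start. Resulting hull: (-8, 1), (-2, -10), (5, -8), (6, -3), (-2, 9).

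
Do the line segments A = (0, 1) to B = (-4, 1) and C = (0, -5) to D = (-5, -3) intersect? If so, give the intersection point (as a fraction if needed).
No (intersection of containing lines falls outside at least one segment)

Parametrize and solve: t = 15/4, s = 3. At least one of these is outside [0, 1], so the segments do not intersect.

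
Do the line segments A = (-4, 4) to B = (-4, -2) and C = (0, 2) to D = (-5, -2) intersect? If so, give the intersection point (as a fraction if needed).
Yes; intersection at (-4, -6/5) (t = 13/15 on AB, s = 4/5 on CD)

Parametrize AB as A + t(B − A) = (-4 + 0 t, 4 + -6 t) and CD as C + s(D − C) = (0 + -5 s, 2 + -4 s). Solve the linear system for (t, s). Determinant = 30 ≠ 0, so a unique intersection of the containing lines exists. Solution: t = 13/15, s = 4/5 — both in [0, 1], so the segments cross. Intersection point: (-4, -6/5).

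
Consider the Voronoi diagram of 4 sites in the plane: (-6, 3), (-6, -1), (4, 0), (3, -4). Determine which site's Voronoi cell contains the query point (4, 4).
Nearest site = (4, 0)

The Voronoi cell of site s contains exactly those query points closer to s than to any other site. Compute squared distances from q = (4, 4) to each site:
  (4 − 4)² + (0 − 4)² = 16
  (3 − 4)² + (-4 − 4)² = 65
  (-6 − 4)² + (3 − 4)² = 101
  (-6 − 4)² + (-1 − 4)² = 125
Minimum is attained by (4, 0), so q lies in its Voronoi cell.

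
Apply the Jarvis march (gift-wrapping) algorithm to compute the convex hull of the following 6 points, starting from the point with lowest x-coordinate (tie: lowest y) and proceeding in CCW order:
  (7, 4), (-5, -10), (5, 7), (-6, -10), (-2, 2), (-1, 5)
Hull (CCW) = [(-6, -10), (-5, -10), (7, 4), (5, 7), (-1, 5)]

Jarvis march: at each step, from the current hull vertex p, select the next vertex q as the point such that every other point lies strictly to the left of (or on) the directed line p → q. (Equivalently: for every other point r, the cross product (q − p) × (r − p) ≥ 0.)
Starting point (lowest x, tie lowest y): (-6, -10). Wrap until returning to start. Resulting hull: (-6, -10), (-5, -10), (7, 4), (5, 7), (-1, 5).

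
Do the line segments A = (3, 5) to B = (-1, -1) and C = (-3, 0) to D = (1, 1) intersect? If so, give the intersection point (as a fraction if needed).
Yes; intersection at (1/5, 4/5) (t = 7/10 on AB, s = 4/5 on CD)

Parametrize AB as A + t(B − A) = (3 + -4 t, 5 + -6 t) and CD as C + s(D − C) = (-3 + 4 s, 0 + 1 s). Solve the linear system for (t, s). Determinant = -20 ≠ 0, so a unique intersection of the containing lines exists. Solution: t = 7/10, s = 4/5 — both in [0, 1], so the segments cross. Intersection point: (1/5, 4/5).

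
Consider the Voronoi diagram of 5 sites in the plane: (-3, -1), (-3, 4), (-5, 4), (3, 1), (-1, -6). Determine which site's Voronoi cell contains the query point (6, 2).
Nearest site = (3, 1)

The Voronoi cell of site s contains exactly those query points closer to s than to any other site. Compute squared distances from q = (6, 2) to each site:
  (3 − 6)² + (1 − 2)² = 10
  (-3 − 6)² + (4 − 2)² = 85
  (-3 − 6)² + (-1 − 2)² = 90
  (-1 − 6)² + (-6 − 2)² = 113
  (-5 − 6)² + (4 − 2)² = 125
Minimum is attained by (3, 1), so q lies in its Voronoi cell.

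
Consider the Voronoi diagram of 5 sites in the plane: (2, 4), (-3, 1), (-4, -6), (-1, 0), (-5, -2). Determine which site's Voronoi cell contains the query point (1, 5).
Nearest site = (2, 4)

The Voronoi cell of site s contains exactly those query points closer to s than to any other site. Compute squared distances from q = (1, 5) to each site:
  (2 − 1)² + (4 − 5)² = 2
  (-1 − 1)² + (0 − 5)² = 29
  (-3 − 1)² + (1 − 5)² = 32
  (-5 − 1)² + (-2 − 5)² = 85
  (-4 − 1)² + (-6 − 5)² = 146
Minimum is attained by (2, 4), so q lies in its Voronoi cell.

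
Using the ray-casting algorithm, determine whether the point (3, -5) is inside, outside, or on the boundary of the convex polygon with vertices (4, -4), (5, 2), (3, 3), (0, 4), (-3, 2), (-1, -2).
The point (3, -5) lies strictly outside the polygon

Cast a horizontal ray to the right from the query point and count how many polygon edges it crosses (each edge strictly once or zero times, handled with the usual half-open convention). 
Parity of crossings → even ⇒ outside.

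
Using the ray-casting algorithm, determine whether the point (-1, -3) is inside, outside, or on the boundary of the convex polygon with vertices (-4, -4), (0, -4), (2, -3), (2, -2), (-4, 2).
The point (-1, -3) lies strictly inside the polygon

Cast a horizontal ray to the right from the query point and count how many polygon edges it crosses (each edge strictly once or zero times, handled with the usual half-open convention). 
Parity of crossings → odd ⇒ inside.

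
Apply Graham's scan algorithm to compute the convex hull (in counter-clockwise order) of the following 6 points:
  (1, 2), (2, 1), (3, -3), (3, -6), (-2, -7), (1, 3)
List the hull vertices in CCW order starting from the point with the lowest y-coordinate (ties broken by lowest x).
Hull (CCW) = [(-2, -7), (3, -6), (3, -3), (2, 1), (1, 3)]

Graham scan procedure:
  1. Find the pivot p₀ = point with lowest y (tie → lowest x): (-2, -7).
  2. Sort the remaining points by polar angle around p₀.
  3. Walk through sorted points, maintaining a stack; pop the top while the last three entries make a non-left turn (cross product ≤ 0).
  4. Final stack is the convex hull in CCW order: (-2, -7), (3, -6), (3, -3), (2, 1), (1, 3).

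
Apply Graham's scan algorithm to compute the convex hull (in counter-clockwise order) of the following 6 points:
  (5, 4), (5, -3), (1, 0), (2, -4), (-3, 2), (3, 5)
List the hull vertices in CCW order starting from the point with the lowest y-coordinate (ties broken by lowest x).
Hull (CCW) = [(2, -4), (5, -3), (5, 4), (3, 5), (-3, 2)]

Graham scan procedure:
  1. Find the pivot p₀ = point with lowest y (tie → lowest x): (2, -4).
  2. Sort the remaining points by polar angle around p₀.
  3. Walk through sorted points, maintaining a stack; pop the top while the last three entries make a non-left turn (cross product ≤ 0).
  4. Final stack is the convex hull in CCW order: (2, -4), (5, -3), (5, 4), (3, 5), (-3, 2).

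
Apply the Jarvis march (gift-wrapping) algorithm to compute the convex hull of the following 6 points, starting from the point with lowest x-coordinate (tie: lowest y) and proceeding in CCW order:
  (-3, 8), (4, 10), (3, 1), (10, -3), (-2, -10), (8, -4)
Hull (CCW) = [(-3, 8), (-2, -10), (10, -3), (4, 10)]

Jarvis march: at each step, from the current hull vertex p, select the next vertex q as the point such that every other point lies strictly to the left of (or on) the directed line p → q. (Equivalently: for every other point r, the cross product (q − p) × (r − p) ≥ 0.)
Starting point (lowest x, tie lowest y): (-3, 8). Wrap until returning to start. Resulting hull: (-3, 8), (-2, -10), (10, -3), (4, 10).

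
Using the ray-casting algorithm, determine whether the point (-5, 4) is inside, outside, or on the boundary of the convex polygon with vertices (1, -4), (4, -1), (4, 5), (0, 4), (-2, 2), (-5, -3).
The point (-5, 4) lies strictly outside the polygon

Cast a horizontal ray to the right from the query point and count how many polygon edges it crosses (each edge strictly once or zero times, handled with the usual half-open convention). 
Parity of crossings → even ⇒ outside.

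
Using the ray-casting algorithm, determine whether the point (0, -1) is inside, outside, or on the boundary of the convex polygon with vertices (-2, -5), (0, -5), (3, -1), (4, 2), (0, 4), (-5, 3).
The point (0, -1) lies strictly inside the polygon

Cast a horizontal ray to the right from the query point and count how many polygon edges it crosses (each edge strictly once or zero times, handled with the usual half-open convention). 
Parity of crossings → odd ⇒ inside.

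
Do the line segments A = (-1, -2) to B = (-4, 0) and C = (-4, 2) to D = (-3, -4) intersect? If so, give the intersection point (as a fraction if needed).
Yes; intersection at (-29/8, -1/4) (t = 7/8 on AB, s = 3/8 on CD)

Parametrize AB as A + t(B − A) = (-1 + -3 t, -2 + 2 t) and CD as C + s(D − C) = (-4 + 1 s, 2 + -6 s). Solve the linear system for (t, s). Determinant = -16 ≠ 0, so a unique intersection of the containing lines exists. Solution: t = 7/8, s = 3/8 — both in [0, 1], so the segments cross. Intersection point: (-29/8, -1/4).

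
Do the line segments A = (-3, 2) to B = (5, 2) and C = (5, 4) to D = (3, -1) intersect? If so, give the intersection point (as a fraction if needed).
Yes; intersection at (21/5, 2) (t = 9/10 on AB, s = 2/5 on CD)

Parametrize AB as A + t(B − A) = (-3 + 8 t, 2 + 0 t) and CD as C + s(D − C) = (5 + -2 s, 4 + -5 s). Solve the linear system for (t, s). Determinant = 40 ≠ 0, so a unique intersection of the containing lines exists. Solution: t = 9/10, s = 2/5 — both in [0, 1], so the segments cross. Intersection point: (21/5, 2).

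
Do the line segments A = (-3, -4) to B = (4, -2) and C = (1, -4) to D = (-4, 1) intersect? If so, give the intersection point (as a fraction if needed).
Yes; intersection at (1/9, -28/9) (t = 4/9 on AB, s = 8/45 on CD)

Parametrize AB as A + t(B − A) = (-3 + 7 t, -4 + 2 t) and CD as C + s(D − C) = (1 + -5 s, -4 + 5 s). Solve the linear system for (t, s). Determinant = -45 ≠ 0, so a unique intersection of the containing lines exists. Solution: t = 4/9, s = 8/45 — both in [0, 1], so the segments cross. Intersection point: (1/9, -28/9).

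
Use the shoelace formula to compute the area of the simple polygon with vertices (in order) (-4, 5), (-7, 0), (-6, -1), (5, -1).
Area = 37

Shoelace formula: Area = (1/2) |Σ_i (x_i · y_{i+1} − x_{i+1} · y_i)| (indices mod n). Compute each cross term:
  (-4)(0) − (-7)(5) = 35
  (-7)(-1) − (-6)(0) = 7
  (-6)(-1) − (5)(-1) = 11
  (5)(5) − (-4)(-1) = 21
Sum = 74, so (signed) Area = 74/2 = 37, |Area| = 37.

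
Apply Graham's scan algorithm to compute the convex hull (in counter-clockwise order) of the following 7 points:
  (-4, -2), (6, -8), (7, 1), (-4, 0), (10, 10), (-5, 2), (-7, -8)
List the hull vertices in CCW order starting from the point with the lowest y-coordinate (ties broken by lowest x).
Hull (CCW) = [(-7, -8), (6, -8), (10, 10), (-5, 2)]

Graham scan procedure:
  1. Find the pivot p₀ = point with lowest y (tie → lowest x): (-7, -8).
  2. Sort the remaining points by polar angle around p₀.
  3. Walk through sorted points, maintaining a stack; pop the top while the last three entries make a non-left turn (cross product ≤ 0).
  4. Final stack is the convex hull in CCW order: (-7, -8), (6, -8), (10, 10), (-5, 2).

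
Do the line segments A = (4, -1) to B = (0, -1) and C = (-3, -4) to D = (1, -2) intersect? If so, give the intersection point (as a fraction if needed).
No (intersection of containing lines falls outside at least one segment)

Parametrize and solve: t = 1/4, s = 3/2. At least one of these is outside [0, 1], so the segments do not intersect.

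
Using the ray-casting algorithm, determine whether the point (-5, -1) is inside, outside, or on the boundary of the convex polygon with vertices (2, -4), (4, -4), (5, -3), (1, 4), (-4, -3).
The point (-5, -1) lies strictly outside the polygon

Cast a horizontal ray to the right from the query point and count how many polygon edges it crosses (each edge strictly once or zero times, handled with the usual half-open convention). 
Parity of crossings → even ⇒ outside.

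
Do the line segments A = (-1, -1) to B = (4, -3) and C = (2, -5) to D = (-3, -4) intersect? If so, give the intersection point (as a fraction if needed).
No (intersection of containing lines falls outside at least one segment)

Parametrize and solve: t = 17/5, s = -14/5. At least one of these is outside [0, 1], so the segments do not intersect.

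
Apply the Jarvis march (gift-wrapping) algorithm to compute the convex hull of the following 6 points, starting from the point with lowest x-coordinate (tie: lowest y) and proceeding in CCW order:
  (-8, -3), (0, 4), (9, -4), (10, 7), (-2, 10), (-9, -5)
Hull (CCW) = [(-9, -5), (9, -4), (10, 7), (-2, 10)]

Jarvis march: at each step, from the current hull vertex p, select the next vertex q as the point such that every other point lies strictly to the left of (or on) the directed line p → q. (Equivalently: for every other point r, the cross product (q − p) × (r − p) ≥ 0.)
Starting point (lowest x, tie lowest y): (-9, -5). Wrap until returning to start. Resulting hull: (-9, -5), (9, -4), (10, 7), (-2, 10).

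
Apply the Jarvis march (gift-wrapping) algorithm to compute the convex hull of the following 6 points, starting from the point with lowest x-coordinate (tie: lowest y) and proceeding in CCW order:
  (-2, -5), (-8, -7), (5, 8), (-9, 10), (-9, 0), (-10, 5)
Hull (CCW) = [(-10, 5), (-8, -7), (-2, -5), (5, 8), (-9, 10)]

Jarvis march: at each step, from the current hull vertex p, select the next vertex q as the point such that every other point lies strictly to the left of (or on) the directed line p → q. (Equivalently: for every other point r, the cross product (q − p) × (r − p) ≥ 0.)
Starting point (lowest x, tie lowest y): (-10, 5). Wrap until returning to start. Resulting hull: (-10, 5), (-8, -7), (-2, -5), (5, 8), (-9, 10).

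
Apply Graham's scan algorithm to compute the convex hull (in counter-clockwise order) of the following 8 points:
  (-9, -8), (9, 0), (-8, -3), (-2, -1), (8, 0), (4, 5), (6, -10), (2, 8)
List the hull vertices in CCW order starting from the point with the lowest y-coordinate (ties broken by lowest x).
Hull (CCW) = [(6, -10), (9, 0), (2, 8), (-8, -3), (-9, -8)]

Graham scan procedure:
  1. Find the pivot p₀ = point with lowest y (tie → lowest x): (6, -10).
  2. Sort the remaining points by polar angle around p₀.
  3. Walk through sorted points, maintaining a stack; pop the top while the last three entries make a non-left turn (cross product ≤ 0).
  4. Final stack is the convex hull in CCW order: (6, -10), (9, 0), (2, 8), (-8, -3), (-9, -8).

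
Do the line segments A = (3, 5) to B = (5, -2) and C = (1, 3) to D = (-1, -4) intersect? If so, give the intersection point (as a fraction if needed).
No (intersection of containing lines falls outside at least one segment)

Parametrize and solve: t = -5/14, s = -9/14. At least one of these is outside [0, 1], so the segments do not intersect.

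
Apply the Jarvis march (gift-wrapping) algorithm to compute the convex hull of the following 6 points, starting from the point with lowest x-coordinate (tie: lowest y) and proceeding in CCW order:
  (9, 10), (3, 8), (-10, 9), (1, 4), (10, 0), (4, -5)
Hull (CCW) = [(-10, 9), (4, -5), (10, 0), (9, 10)]

Jarvis march: at each step, from the current hull vertex p, select the next vertex q as the point such that every other point lies strictly to the left of (or on) the directed line p → q. (Equivalently: for every other point r, the cross product (q − p) × (r − p) ≥ 0.)
Starting point (lowest x, tie lowest y): (-10, 9). Wrap until returning to start. Resulting hull: (-10, 9), (4, -5), (10, 0), (9, 10).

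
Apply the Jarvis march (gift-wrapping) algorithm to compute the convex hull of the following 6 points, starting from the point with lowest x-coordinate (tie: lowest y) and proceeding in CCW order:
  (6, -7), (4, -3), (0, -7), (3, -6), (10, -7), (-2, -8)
Hull (CCW) = [(-2, -8), (10, -7), (4, -3)]

Jarvis march: at each step, from the current hull vertex p, select the next vertex q as the point such that every other point lies strictly to the left of (or on) the directed line p → q. (Equivalently: for every other point r, the cross product (q − p) × (r − p) ≥ 0.)
Starting point (lowest x, tie lowest y): (-2, -8). Wrap until returning to start. Resulting hull: (-2, -8), (10, -7), (4, -3).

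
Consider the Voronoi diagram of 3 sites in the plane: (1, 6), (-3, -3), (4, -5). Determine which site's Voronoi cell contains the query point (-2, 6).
Nearest site = (1, 6)

The Voronoi cell of site s contains exactly those query points closer to s than to any other site. Compute squared distances from q = (-2, 6) to each site:
  (1 − -2)² + (6 − 6)² = 9
  (-3 − -2)² + (-3 − 6)² = 82
  (4 − -2)² + (-5 − 6)² = 157
Minimum is attained by (1, 6), so q lies in its Voronoi cell.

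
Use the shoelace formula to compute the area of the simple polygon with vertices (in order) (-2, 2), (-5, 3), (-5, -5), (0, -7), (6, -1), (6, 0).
Area = 139/2

Shoelace formula: Area = (1/2) |Σ_i (x_i · y_{i+1} − x_{i+1} · y_i)| (indices mod n). Compute each cross term:
  (-2)(3) − (-5)(2) = 4
  (-5)(-5) − (-5)(3) = 40
  (-5)(-7) − (0)(-5) = 35
  (0)(-1) − (6)(-7) = 42
  (6)(0) − (6)(-1) = 6
  (6)(2) − (-2)(0) = 12
Sum = 139, so (signed) Area = 139/2 = 139/2, |Area| = 139/2.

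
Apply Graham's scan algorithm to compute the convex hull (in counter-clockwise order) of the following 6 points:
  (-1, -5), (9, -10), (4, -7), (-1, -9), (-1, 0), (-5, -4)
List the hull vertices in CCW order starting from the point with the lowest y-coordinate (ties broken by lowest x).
Hull (CCW) = [(9, -10), (-1, 0), (-5, -4), (-1, -9)]

Graham scan procedure:
  1. Find the pivot p₀ = point with lowest y (tie → lowest x): (9, -10).
  2. Sort the remaining points by polar angle around p₀.
  3. Walk through sorted points, maintaining a stack; pop the top while the last three entries make a non-left turn (cross product ≤ 0).
  4. Final stack is the convex hull in CCW order: (9, -10), (-1, 0), (-5, -4), (-1, -9).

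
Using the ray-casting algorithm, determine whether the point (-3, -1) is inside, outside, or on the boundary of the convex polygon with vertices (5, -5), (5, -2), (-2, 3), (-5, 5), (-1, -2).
The point (-3, -1) lies strictly outside the polygon

Cast a horizontal ray to the right from the query point and count how many polygon edges it crosses (each edge strictly once or zero times, handled with the usual half-open convention). 
Parity of crossings → even ⇒ outside.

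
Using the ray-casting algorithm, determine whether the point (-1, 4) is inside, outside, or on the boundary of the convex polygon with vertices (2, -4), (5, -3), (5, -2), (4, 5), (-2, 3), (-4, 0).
The point (-1, 4) lies strictly outside the polygon

Cast a horizontal ray to the right from the query point and count how many polygon edges it crosses (each edge strictly once or zero times, handled with the usual half-open convention). 
Parity of crossings → even ⇒ outside.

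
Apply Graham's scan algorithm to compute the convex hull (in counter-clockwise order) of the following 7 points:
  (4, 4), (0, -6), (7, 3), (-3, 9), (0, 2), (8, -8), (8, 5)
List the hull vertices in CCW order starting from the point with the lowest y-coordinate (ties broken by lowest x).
Hull (CCW) = [(8, -8), (8, 5), (-3, 9), (0, -6)]

Graham scan procedure:
  1. Find the pivot p₀ = point with lowest y (tie → lowest x): (8, -8).
  2. Sort the remaining points by polar angle around p₀.
  3. Walk through sorted points, maintaining a stack; pop the top while the last three entries make a non-left turn (cross product ≤ 0).
  4. Final stack is the convex hull in CCW order: (8, -8), (8, 5), (-3, 9), (0, -6).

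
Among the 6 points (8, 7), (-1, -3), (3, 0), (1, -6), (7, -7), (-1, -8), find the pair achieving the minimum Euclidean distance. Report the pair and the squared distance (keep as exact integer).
Pair = ((1, -6), (-1, -8)); squared distance = 8

Compute all C(6, 2) = 15 pairwise squared distances (x_i − x_j)² + (y_i − y_j)². The minimum is 8, attained by the pair ((1, -6), (-1, -8)).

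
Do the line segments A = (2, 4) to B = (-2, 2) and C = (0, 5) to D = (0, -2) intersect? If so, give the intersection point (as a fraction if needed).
Yes; intersection at (0, 3) (t = 1/2 on AB, s = 2/7 on CD)

Parametrize AB as A + t(B − A) = (2 + -4 t, 4 + -2 t) and CD as C + s(D − C) = (0 + 0 s, 5 + -7 s). Solve the linear system for (t, s). Determinant = -28 ≠ 0, so a unique intersection of the containing lines exists. Solution: t = 1/2, s = 2/7 — both in [0, 1], so the segments cross. Intersection point: (0, 3).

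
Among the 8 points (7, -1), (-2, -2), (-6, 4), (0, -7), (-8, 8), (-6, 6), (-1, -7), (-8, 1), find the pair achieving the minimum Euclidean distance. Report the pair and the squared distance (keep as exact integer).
Pair = ((0, -7), (-1, -7)); squared distance = 1

Compute all C(8, 2) = 28 pairwise squared distances (x_i − x_j)² + (y_i − y_j)². The minimum is 1, attained by the pair ((0, -7), (-1, -7)).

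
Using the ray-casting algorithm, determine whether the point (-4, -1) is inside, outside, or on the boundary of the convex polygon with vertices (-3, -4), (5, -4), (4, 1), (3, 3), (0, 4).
The point (-4, -1) lies strictly outside the polygon

Cast a horizontal ray to the right from the query point and count how many polygon edges it crosses (each edge strictly once or zero times, handled with the usual half-open convention). 
Parity of crossings → even ⇒ outside.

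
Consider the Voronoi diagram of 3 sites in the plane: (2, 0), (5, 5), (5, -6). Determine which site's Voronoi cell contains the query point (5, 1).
Nearest site = (2, 0)

The Voronoi cell of site s contains exactly those query points closer to s than to any other site. Compute squared distances from q = (5, 1) to each site:
  (2 − 5)² + (0 − 1)² = 10
  (5 − 5)² + (5 − 1)² = 16
  (5 − 5)² + (-6 − 1)² = 49
Minimum is attained by (2, 0), so q lies in its Voronoi cell.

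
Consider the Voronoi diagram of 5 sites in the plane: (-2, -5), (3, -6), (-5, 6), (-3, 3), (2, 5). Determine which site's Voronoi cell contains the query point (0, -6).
Nearest site = (-2, -5)

The Voronoi cell of site s contains exactly those query points closer to s than to any other site. Compute squared distances from q = (0, -6) to each site:
  (-2 − 0)² + (-5 − -6)² = 5
  (3 − 0)² + (-6 − -6)² = 9
  (-3 − 0)² + (3 − -6)² = 90
  (2 − 0)² + (5 − -6)² = 125
  (-5 − 0)² + (6 − -6)² = 169
Minimum is attained by (-2, -5), so q lies in its Voronoi cell.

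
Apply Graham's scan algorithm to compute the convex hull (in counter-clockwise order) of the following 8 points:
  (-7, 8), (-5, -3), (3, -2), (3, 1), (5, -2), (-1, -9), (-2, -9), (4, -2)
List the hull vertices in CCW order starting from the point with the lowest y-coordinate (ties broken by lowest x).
Hull (CCW) = [(-2, -9), (-1, -9), (5, -2), (3, 1), (-7, 8), (-5, -3)]

Graham scan procedure:
  1. Find the pivot p₀ = point with lowest y (tie → lowest x): (-2, -9).
  2. Sort the remaining points by polar angle around p₀.
  3. Walk through sorted points, maintaining a stack; pop the top while the last three entries make a non-left turn (cross product ≤ 0).
  4. Final stack is the convex hull in CCW order: (-2, -9), (-1, -9), (5, -2), (3, 1), (-7, 8), (-5, -3).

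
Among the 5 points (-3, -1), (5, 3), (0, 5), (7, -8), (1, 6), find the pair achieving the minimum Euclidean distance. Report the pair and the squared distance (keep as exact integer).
Pair = ((0, 5), (1, 6)); squared distance = 2

Compute all C(5, 2) = 10 pairwise squared distances (x_i − x_j)² + (y_i − y_j)². The minimum is 2, attained by the pair ((0, 5), (1, 6)).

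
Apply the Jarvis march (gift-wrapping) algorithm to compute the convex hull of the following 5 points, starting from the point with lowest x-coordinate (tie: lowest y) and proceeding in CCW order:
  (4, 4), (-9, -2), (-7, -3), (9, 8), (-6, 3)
Hull (CCW) = [(-9, -2), (-7, -3), (4, 4), (9, 8), (-6, 3)]

Jarvis march: at each step, from the current hull vertex p, select the next vertex q as the point such that every other point lies strictly to the left of (or on) the directed line p → q. (Equivalently: for every other point r, the cross product (q − p) × (r − p) ≥ 0.)
Starting point (lowest x, tie lowest y): (-9, -2). Wrap until returning to start. Resulting hull: (-9, -2), (-7, -3), (4, 4), (9, 8), (-6, 3).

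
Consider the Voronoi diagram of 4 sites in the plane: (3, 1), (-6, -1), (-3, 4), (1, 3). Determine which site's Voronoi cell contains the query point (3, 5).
Nearest site = (1, 3)

The Voronoi cell of site s contains exactly those query points closer to s than to any other site. Compute squared distances from q = (3, 5) to each site:
  (1 − 3)² + (3 − 5)² = 8
  (3 − 3)² + (1 − 5)² = 16
  (-3 − 3)² + (4 − 5)² = 37
  (-6 − 3)² + (-1 − 5)² = 117
Minimum is attained by (1, 3), so q lies in its Voronoi cell.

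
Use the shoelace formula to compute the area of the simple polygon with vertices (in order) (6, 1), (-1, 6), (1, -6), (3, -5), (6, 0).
Area = 43

Shoelace formula: Area = (1/2) |Σ_i (x_i · y_{i+1} − x_{i+1} · y_i)| (indices mod n). Compute each cross term:
  (6)(6) − (-1)(1) = 37
  (-1)(-6) − (1)(6) = 0
  (1)(-5) − (3)(-6) = 13
  (3)(0) − (6)(-5) = 30
  (6)(1) − (6)(0) = 6
Sum = 86, so (signed) Area = 86/2 = 43, |Area| = 43.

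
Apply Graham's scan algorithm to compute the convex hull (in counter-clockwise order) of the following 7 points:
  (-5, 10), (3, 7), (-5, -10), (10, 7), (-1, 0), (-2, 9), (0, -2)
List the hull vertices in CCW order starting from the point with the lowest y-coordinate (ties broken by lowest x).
Hull (CCW) = [(-5, -10), (10, 7), (-5, 10)]

Graham scan procedure:
  1. Find the pivot p₀ = point with lowest y (tie → lowest x): (-5, -10).
  2. Sort the remaining points by polar angle around p₀.
  3. Walk through sorted points, maintaining a stack; pop the top while the last three entries make a non-left turn (cross product ≤ 0).
  4. Final stack is the convex hull in CCW order: (-5, -10), (10, 7), (-5, 10).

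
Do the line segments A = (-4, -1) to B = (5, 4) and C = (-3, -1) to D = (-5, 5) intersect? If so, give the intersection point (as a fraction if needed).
Yes; intersection at (-101/32, -17/32) (t = 3/32 on AB, s = 5/64 on CD)

Parametrize AB as A + t(B − A) = (-4 + 9 t, -1 + 5 t) and CD as C + s(D − C) = (-3 + -2 s, -1 + 6 s). Solve the linear system for (t, s). Determinant = -64 ≠ 0, so a unique intersection of the containing lines exists. Solution: t = 3/32, s = 5/64 — both in [0, 1], so the segments cross. Intersection point: (-101/32, -17/32).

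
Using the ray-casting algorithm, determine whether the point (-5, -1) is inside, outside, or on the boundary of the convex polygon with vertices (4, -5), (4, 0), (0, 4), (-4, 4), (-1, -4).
The point (-5, -1) lies strictly outside the polygon

Cast a horizontal ray to the right from the query point and count how many polygon edges it crosses (each edge strictly once or zero times, handled with the usual half-open convention). 
Parity of crossings → even ⇒ outside.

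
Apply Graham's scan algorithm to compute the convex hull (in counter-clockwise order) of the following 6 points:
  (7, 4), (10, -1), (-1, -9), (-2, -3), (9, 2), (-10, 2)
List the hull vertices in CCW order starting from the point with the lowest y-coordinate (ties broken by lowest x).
Hull (CCW) = [(-1, -9), (10, -1), (9, 2), (7, 4), (-10, 2)]

Graham scan procedure:
  1. Find the pivot p₀ = point with lowest y (tie → lowest x): (-1, -9).
  2. Sort the remaining points by polar angle around p₀.
  3. Walk through sorted points, maintaining a stack; pop the top while the last three entries make a non-left turn (cross product ≤ 0).
  4. Final stack is the convex hull in CCW order: (-1, -9), (10, -1), (9, 2), (7, 4), (-10, 2).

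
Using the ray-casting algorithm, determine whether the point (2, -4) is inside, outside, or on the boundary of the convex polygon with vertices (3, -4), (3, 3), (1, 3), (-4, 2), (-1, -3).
The point (2, -4) lies strictly outside the polygon

Cast a horizontal ray to the right from the query point and count how many polygon edges it crosses (each edge strictly once or zero times, handled with the usual half-open convention). 
Parity of crossings → even ⇒ outside.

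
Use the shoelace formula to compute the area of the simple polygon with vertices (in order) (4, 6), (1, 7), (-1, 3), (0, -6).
Area = 31

Shoelace formula: Area = (1/2) |Σ_i (x_i · y_{i+1} − x_{i+1} · y_i)| (indices mod n). Compute each cross term:
  (4)(7) − (1)(6) = 22
  (1)(3) − (-1)(7) = 10
  (-1)(-6) − (0)(3) = 6
  (0)(6) − (4)(-6) = 24
Sum = 62, so (signed) Area = 62/2 = 31, |Area| = 31.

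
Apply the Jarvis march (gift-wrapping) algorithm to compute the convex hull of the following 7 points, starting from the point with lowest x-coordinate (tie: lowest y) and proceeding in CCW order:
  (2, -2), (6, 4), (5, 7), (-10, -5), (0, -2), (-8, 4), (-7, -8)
Hull (CCW) = [(-10, -5), (-7, -8), (2, -2), (6, 4), (5, 7), (-8, 4)]

Jarvis march: at each step, from the current hull vertex p, select the next vertex q as the point such that every other point lies strictly to the left of (or on) the directed line p → q. (Equivalently: for every other point r, the cross product (q − p) × (r − p) ≥ 0.)
Starting point (lowest x, tie lowest y): (-10, -5). Wrap until returning to start. Resulting hull: (-10, -5), (-7, -8), (2, -2), (6, 4), (5, 7), (-8, 4).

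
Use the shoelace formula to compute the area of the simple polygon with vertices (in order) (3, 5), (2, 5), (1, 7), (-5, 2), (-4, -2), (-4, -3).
Area = 31

Shoelace formula: Area = (1/2) |Σ_i (x_i · y_{i+1} − x_{i+1} · y_i)| (indices mod n). Compute each cross term:
  (3)(5) − (2)(5) = 5
  (2)(7) − (1)(5) = 9
  (1)(2) − (-5)(7) = 37
  (-5)(-2) − (-4)(2) = 18
  (-4)(-3) − (-4)(-2) = 4
  (-4)(5) − (3)(-3) = -11
Sum = 62, so (signed) Area = 62/2 = 31, |Area| = 31.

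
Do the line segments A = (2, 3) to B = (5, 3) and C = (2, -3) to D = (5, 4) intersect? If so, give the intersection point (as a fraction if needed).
Yes; intersection at (32/7, 3) (t = 6/7 on AB, s = 6/7 on CD)

Parametrize AB as A + t(B − A) = (2 + 3 t, 3 + 0 t) and CD as C + s(D − C) = (2 + 3 s, -3 + 7 s). Solve the linear system for (t, s). Determinant = -21 ≠ 0, so a unique intersection of the containing lines exists. Solution: t = 6/7, s = 6/7 — both in [0, 1], so the segments cross. Intersection point: (32/7, 3).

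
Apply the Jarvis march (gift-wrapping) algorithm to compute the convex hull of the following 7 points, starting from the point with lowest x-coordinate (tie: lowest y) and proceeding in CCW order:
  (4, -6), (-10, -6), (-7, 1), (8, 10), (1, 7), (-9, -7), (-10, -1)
Hull (CCW) = [(-10, -6), (-9, -7), (4, -6), (8, 10), (1, 7), (-10, -1)]

Jarvis march: at each step, from the current hull vertex p, select the next vertex q as the point such that every other point lies strictly to the left of (or on) the directed line p → q. (Equivalently: for every other point r, the cross product (q − p) × (r − p) ≥ 0.)
Starting point (lowest x, tie lowest y): (-10, -6). Wrap until returning to start. Resulting hull: (-10, -6), (-9, -7), (4, -6), (8, 10), (1, 7), (-10, -1).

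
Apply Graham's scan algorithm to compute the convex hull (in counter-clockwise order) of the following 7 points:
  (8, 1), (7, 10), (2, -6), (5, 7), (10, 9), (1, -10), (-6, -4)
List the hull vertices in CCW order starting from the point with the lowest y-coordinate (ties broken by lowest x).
Hull (CCW) = [(1, -10), (8, 1), (10, 9), (7, 10), (-6, -4)]

Graham scan procedure:
  1. Find the pivot p₀ = point with lowest y (tie → lowest x): (1, -10).
  2. Sort the remaining points by polar angle around p₀.
  3. Walk through sorted points, maintaining a stack; pop the top while the last three entries make a non-left turn (cross product ≤ 0).
  4. Final stack is the convex hull in CCW order: (1, -10), (8, 1), (10, 9), (7, 10), (-6, -4).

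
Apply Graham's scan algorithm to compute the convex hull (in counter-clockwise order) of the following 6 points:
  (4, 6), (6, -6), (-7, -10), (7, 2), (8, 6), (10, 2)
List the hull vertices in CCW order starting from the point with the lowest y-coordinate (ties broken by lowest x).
Hull (CCW) = [(-7, -10), (6, -6), (10, 2), (8, 6), (4, 6)]

Graham scan procedure:
  1. Find the pivot p₀ = point with lowest y (tie → lowest x): (-7, -10).
  2. Sort the remaining points by polar angle around p₀.
  3. Walk through sorted points, maintaining a stack; pop the top while the last three entries make a non-left turn (cross product ≤ 0).
  4. Final stack is the convex hull in CCW order: (-7, -10), (6, -6), (10, 2), (8, 6), (4, 6).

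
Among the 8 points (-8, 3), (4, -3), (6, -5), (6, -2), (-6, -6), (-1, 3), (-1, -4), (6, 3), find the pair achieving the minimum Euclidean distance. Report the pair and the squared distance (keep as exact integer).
Pair = ((4, -3), (6, -2)); squared distance = 5

Compute all C(8, 2) = 28 pairwise squared distances (x_i − x_j)² + (y_i − y_j)². The minimum is 5, attained by the pair ((4, -3), (6, -2)).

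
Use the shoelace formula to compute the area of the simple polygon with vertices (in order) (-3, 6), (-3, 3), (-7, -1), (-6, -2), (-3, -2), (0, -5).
Area = 47/2

Shoelace formula: Area = (1/2) |Σ_i (x_i · y_{i+1} − x_{i+1} · y_i)| (indices mod n). Compute each cross term:
  (-3)(3) − (-3)(6) = 9
  (-3)(-1) − (-7)(3) = 24
  (-7)(-2) − (-6)(-1) = 8
  (-6)(-2) − (-3)(-2) = 6
  (-3)(-5) − (0)(-2) = 15
  (0)(6) − (-3)(-5) = -15
Sum = 47, so (signed) Area = 47/2 = 47/2, |Area| = 47/2.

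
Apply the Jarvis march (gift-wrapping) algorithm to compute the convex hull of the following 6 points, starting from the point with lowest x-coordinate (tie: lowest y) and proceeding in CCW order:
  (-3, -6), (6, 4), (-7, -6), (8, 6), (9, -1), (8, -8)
Hull (CCW) = [(-7, -6), (8, -8), (9, -1), (8, 6)]

Jarvis march: at each step, from the current hull vertex p, select the next vertex q as the point such that every other point lies strictly to the left of (or on) the directed line p → q. (Equivalently: for every other point r, the cross product (q − p) × (r − p) ≥ 0.)
Starting point (lowest x, tie lowest y): (-7, -6). Wrap until returning to start. Resulting hull: (-7, -6), (8, -8), (9, -1), (8, 6).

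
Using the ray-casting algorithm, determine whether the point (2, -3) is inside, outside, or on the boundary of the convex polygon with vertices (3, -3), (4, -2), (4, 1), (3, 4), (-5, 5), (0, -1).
The point (2, -3) lies strictly outside the polygon

Cast a horizontal ray to the right from the query point and count how many polygon edges it crosses (each edge strictly once or zero times, handled with the usual half-open convention). 
Parity of crossings → even ⇒ outside.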